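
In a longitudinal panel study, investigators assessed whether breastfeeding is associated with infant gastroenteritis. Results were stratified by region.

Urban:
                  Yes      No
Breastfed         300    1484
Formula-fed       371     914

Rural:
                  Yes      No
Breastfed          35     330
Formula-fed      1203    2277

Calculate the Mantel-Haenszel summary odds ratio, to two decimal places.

0.39

OR_MH = Σ(aᵢdᵢ/nᵢ) / Σ(bᵢcᵢ/nᵢ), where nᵢ is the stratum total.
Stratum 1 (Urban): n = 3069; a·d/n = 300·914/3069 = 89.3451; b·c/n = 1484·371/3069 = 179.3952
Stratum 2 (Rural): n = 3845; a·d/n = 35·2277/3845 = 20.7269; b·c/n = 330·1203/3845 = 103.2484
OR_MH = (89.3451 + 20.7269) / (179.3952 + 103.2484) = 110.0720 / 282.6436 = 0.38944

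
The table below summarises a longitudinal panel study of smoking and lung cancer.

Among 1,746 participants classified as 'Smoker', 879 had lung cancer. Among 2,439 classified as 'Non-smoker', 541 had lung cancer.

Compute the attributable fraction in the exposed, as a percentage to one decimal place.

55.9

From the description: a = 879, b = 867, c = 541, d = 1898.
Risk in exposed = 879/1746 = 0.50344; risk in unexposed = 541/2439 = 0.22181.
RR = 0.50344/0.22181 = 2.26965
AR% = (RR − 1)/RR × 100 = (2.26965 − 1)/2.26965 × 100 = 55.9404%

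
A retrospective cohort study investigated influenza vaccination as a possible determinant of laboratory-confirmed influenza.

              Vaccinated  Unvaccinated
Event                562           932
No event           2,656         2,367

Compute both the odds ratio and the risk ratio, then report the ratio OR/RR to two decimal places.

0.87

Reading the table with exposure as columns: a = 562 (Vaccinated, case), b = 2656 (Vaccinated, non-case), c = 932 (Unvaccinated, case), d = 2367.
OR = (562·2367)/(2656·932) = 1330254/2475392 = 0.53739
Risk in exposed = 562/3218 = 0.17464; risk in unexposed = 932/3299 = 0.28251; RR = 0.61818
OR/RR = 0.53739 / 0.61818 = 0.86931
The outcome is not rare, so the OR lies further from 1 than the RR.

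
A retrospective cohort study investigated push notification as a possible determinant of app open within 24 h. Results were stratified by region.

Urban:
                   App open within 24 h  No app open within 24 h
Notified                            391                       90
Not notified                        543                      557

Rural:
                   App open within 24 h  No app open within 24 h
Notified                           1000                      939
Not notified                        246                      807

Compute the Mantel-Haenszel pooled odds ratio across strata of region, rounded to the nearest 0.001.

OR_MH = Σ(aᵢdᵢ/nᵢ) / Σ(bᵢcᵢ/nᵢ), where nᵢ is the stratum total.
Stratum 1 (Urban): n = 1581; a·d/n = 391·557/1581 = 137.7527; b·c/n = 90·543/1581 = 30.9108
Stratum 2 (Rural): n = 2992; a·d/n = 1000·807/2992 = 269.7193; b·c/n = 939·246/2992 = 77.2039
OR_MH = (137.7527 + 269.7193) / (30.9108 + 77.2039) = 407.4719 / 108.1147 = 3.76889

3.769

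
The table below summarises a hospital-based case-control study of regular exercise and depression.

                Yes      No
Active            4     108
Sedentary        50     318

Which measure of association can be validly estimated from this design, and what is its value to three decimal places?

Cells: a = 4, b = 108, c = 50, d = 318.
This is a hospital-based case-control study: participants were sampled on outcome status, so risks in the source population cannot be estimated directly — relative risk is not valid here. The odds ratio is the appropriate measure.
OR = (a·d)/(b·c) = (4 × 318) / (108 × 50) = 1272 / 5400 = 0.23556

0.236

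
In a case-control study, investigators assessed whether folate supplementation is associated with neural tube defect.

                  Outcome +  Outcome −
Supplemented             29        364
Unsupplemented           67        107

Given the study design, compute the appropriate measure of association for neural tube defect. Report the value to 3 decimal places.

0.127

Cells: a = 29, b = 364, c = 67, d = 107.
This is a case-control study: participants were sampled on outcome status, so risks in the source population cannot be estimated directly — relative risk is not valid here. The odds ratio is the appropriate measure.
OR = (a·d)/(b·c) = (29 × 107) / (364 × 67) = 3103 / 24388 = 0.12723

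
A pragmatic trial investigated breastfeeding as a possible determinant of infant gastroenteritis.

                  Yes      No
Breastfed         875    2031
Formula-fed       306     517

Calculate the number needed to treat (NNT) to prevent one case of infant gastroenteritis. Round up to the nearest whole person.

Risk in treated group = 875/2906 = 0.30110; risk in control = 306/823 = 0.37181.
Absolute risk reduction = 0.37181 − 0.30110 = 0.07071
NNT = 1 / ARR = 1 / 0.07071 = 14.142 → round up → 15

15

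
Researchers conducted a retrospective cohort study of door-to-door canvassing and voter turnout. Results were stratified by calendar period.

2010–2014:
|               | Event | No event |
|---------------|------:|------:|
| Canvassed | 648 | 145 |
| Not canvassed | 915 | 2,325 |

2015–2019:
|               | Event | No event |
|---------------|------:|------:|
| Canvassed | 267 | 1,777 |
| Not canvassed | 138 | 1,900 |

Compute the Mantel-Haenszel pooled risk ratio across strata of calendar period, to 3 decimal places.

RR_MH = Σ(aᵢ·n₀ᵢ/nᵢ) / Σ(cᵢ·n₁ᵢ/nᵢ), with n₁ᵢ = aᵢ+bᵢ (exposed), n₀ᵢ = cᵢ+dᵢ (unexposed), nᵢ = n₁ᵢ+n₀ᵢ.
Stratum 1 (2010–2014): n₁ = 793, n₀ = 3240, n = 4033; a·n₀/n = 648·3240/4033 = 520.5852; c·n₁/n = 915·793/4033 = 179.9145
Stratum 2 (2015–2019): n₁ = 2044, n₀ = 2038, n = 4082; a·n₀/n = 267·2038/4082 = 133.3038; c·n₁/n = 138·2044/4082 = 69.1014
RR_MH = (520.5852 + 133.3038) / (179.9145 + 69.1014) = 653.8889 / 249.0159 = 2.62589

2.626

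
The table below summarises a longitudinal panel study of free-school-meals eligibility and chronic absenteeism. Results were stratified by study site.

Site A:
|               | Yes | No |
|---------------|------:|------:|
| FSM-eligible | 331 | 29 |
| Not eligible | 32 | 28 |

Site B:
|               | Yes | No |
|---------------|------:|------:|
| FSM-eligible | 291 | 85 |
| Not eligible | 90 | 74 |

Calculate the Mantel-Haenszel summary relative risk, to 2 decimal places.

1.51

RR_MH = Σ(aᵢ·n₀ᵢ/nᵢ) / Σ(cᵢ·n₁ᵢ/nᵢ), with n₁ᵢ = aᵢ+bᵢ (exposed), n₀ᵢ = cᵢ+dᵢ (unexposed), nᵢ = n₁ᵢ+n₀ᵢ.
Stratum 1 (Site A): n₁ = 360, n₀ = 60, n = 420; a·n₀/n = 331·60/420 = 47.2857; c·n₁/n = 32·360/420 = 27.4286
Stratum 2 (Site B): n₁ = 376, n₀ = 164, n = 540; a·n₀/n = 291·164/540 = 88.3778; c·n₁/n = 90·376/540 = 62.6667
RR_MH = (47.2857 + 88.3778) / (27.4286 + 62.6667) = 135.6635 / 90.0952 = 1.50578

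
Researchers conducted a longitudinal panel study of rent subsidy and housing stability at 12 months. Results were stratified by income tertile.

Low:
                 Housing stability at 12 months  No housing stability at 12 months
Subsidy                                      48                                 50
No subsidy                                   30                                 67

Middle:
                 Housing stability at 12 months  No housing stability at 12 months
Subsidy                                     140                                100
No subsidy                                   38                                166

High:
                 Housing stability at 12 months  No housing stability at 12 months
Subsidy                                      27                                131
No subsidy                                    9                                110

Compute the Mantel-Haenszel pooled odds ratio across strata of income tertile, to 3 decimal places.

3.879

OR_MH = Σ(aᵢdᵢ/nᵢ) / Σ(bᵢcᵢ/nᵢ), where nᵢ is the stratum total.
Stratum 1 (Low): n = 195; a·d/n = 48·67/195 = 16.4923; b·c/n = 50·30/195 = 7.6923
Stratum 2 (Middle): n = 444; a·d/n = 140·166/444 = 52.3423; b·c/n = 100·38/444 = 8.5586
Stratum 3 (High): n = 277; a·d/n = 27·110/277 = 10.7220; b·c/n = 131·9/277 = 4.2563
OR_MH = (16.4923 + 52.3423 + 10.7220) / (7.6923 + 8.5586 + 4.2563) = 79.5567 / 20.5072 = 3.87945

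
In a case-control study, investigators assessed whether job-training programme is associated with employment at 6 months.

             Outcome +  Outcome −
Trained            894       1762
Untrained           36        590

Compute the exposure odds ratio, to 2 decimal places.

8.32

Cells: a = 894, b = 1762, c = 36, d = 590.
OR = (a·d)/(b·c) = (894 × 590) / (1762 × 36) = 527460 / 63432 = 8.31536
The odds of employment at 6 months are about 8.32 times as high in the trained group.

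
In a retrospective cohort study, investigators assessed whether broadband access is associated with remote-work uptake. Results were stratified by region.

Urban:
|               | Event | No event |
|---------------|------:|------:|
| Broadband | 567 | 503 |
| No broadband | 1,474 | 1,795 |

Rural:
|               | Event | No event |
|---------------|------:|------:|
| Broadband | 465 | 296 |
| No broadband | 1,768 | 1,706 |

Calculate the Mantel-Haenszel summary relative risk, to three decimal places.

RR_MH = Σ(aᵢ·n₀ᵢ/nᵢ) / Σ(cᵢ·n₁ᵢ/nᵢ), with n₁ᵢ = aᵢ+bᵢ (exposed), n₀ᵢ = cᵢ+dᵢ (unexposed), nᵢ = n₁ᵢ+n₀ᵢ.
Stratum 1 (Urban): n₁ = 1070, n₀ = 3269, n = 4339; a·n₀/n = 567·3269/4339 = 427.1775; c·n₁/n = 1474·1070/4339 = 363.4893
Stratum 2 (Rural): n₁ = 761, n₀ = 3474, n = 4235; a·n₀/n = 465·3474/4235 = 381.4427; c·n₁/n = 1768·761/4235 = 317.6973
RR_MH = (427.1775 + 381.4427) / (363.4893 + 317.6973) = 808.6202 / 681.1866 = 1.18708

1.187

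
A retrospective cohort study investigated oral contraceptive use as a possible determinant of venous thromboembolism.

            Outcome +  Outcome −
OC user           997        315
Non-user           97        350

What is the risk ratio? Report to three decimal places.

3.502

Cells: a = 997, b = 315, c = 97, d = 350.
Risk in exposed = 997/1312 = 0.75991; risk in unexposed = 97/447 = 0.21700.
RR = 0.75991 / 0.21700 = 3.50185
The risk among the exposed is 3.50 times that among the unexposed.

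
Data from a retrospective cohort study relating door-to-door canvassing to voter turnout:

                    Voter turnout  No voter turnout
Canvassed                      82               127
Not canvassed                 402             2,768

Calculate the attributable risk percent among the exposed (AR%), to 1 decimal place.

67.7

Cells: a = 82, b = 127, c = 402, d = 2768.
Risk in exposed = 82/209 = 0.39234; risk in unexposed = 402/3170 = 0.12681.
RR = 0.39234/0.12681 = 3.09386
AR% = (RR − 1)/RR × 100 = (3.09386 − 1)/3.09386 × 100 = 67.6779%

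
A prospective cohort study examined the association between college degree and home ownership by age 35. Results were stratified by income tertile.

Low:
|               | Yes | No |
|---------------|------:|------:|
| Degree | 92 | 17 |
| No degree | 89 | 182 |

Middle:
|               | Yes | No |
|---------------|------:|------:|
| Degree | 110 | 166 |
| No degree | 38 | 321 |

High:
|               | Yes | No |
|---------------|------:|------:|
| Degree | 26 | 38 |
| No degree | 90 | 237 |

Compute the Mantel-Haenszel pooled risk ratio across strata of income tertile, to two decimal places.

RR_MH = Σ(aᵢ·n₀ᵢ/nᵢ) / Σ(cᵢ·n₁ᵢ/nᵢ), with n₁ᵢ = aᵢ+bᵢ (exposed), n₀ᵢ = cᵢ+dᵢ (unexposed), nᵢ = n₁ᵢ+n₀ᵢ.
Stratum 1 (Low): n₁ = 109, n₀ = 271, n = 380; a·n₀/n = 92·271/380 = 65.6105; c·n₁/n = 89·109/380 = 25.5289
Stratum 2 (Middle): n₁ = 276, n₀ = 359, n = 635; a·n₀/n = 110·359/635 = 62.1890; c·n₁/n = 38·276/635 = 16.5165
Stratum 3 (High): n₁ = 64, n₀ = 327, n = 391; a·n₀/n = 26·327/391 = 21.7442; c·n₁/n = 90·64/391 = 14.7315
RR_MH = (65.6105 + 62.1890 + 21.7442) / (25.5289 + 16.5165 + 14.7315) = 149.5437 / 56.7769 = 2.63388

2.63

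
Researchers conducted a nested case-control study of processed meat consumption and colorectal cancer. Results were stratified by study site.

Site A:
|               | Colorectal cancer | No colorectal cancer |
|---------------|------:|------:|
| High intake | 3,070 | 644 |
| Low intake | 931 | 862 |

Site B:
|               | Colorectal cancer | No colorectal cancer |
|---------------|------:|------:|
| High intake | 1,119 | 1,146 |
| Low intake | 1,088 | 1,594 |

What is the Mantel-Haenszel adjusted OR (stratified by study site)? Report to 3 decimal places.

OR_MH = Σ(aᵢdᵢ/nᵢ) / Σ(bᵢcᵢ/nᵢ), where nᵢ is the stratum total.
Stratum 1 (Site A): n = 5507; a·d/n = 3070·862/5507 = 480.5411; b·c/n = 644·931/5507 = 108.8731
Stratum 2 (Site B): n = 4947; a·d/n = 1119·1594/4947 = 360.5591; b·c/n = 1146·1088/4947 = 252.0412
OR_MH = (480.5411 + 360.5591) / (108.8731 + 252.0412) = 841.1003 / 360.9143 = 2.33047

2.330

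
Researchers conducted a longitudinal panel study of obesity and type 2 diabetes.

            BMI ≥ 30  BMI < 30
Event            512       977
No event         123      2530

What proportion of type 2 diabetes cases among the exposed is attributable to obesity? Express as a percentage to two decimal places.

65.45

Reading the table with exposure as columns: a = 512 (BMI ≥ 30, case), b = 123 (BMI ≥ 30, non-case), c = 977 (BMI < 30, case), d = 2530.
Risk in exposed = 512/635 = 0.80630; risk in unexposed = 977/3507 = 0.27859.
RR = 0.80630/0.27859 = 2.89426
AR% = (RR − 1)/RR × 100 = (2.89426 − 1)/2.89426 × 100 = 65.4488%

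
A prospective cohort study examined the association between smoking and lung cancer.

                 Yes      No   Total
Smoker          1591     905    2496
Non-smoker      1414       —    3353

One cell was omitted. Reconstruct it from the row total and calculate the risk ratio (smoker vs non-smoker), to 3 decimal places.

1.512

The missing cell is in the unexposed row: 3353 − 1414 = 1939.
So a = 1591, b = 905, c = 1414, d = 1939.
RR = [a/(a+b)] / [c/(c+d)] = (1591/2496) / (1414/3353) = 0.63742/0.42171 = 1.51151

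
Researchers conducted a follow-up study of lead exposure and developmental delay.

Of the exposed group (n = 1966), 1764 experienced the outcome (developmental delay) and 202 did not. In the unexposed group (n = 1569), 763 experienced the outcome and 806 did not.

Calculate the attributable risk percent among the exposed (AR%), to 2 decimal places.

45.80

From the description: a = 1764, b = 202, c = 763, d = 806.
Risk in exposed = 1764/1966 = 0.89725; risk in unexposed = 763/1569 = 0.48630.
RR = 0.89725/0.48630 = 1.84507
AR% = (RR − 1)/RR × 100 = (1.84507 − 1)/1.84507 × 100 = 45.8016%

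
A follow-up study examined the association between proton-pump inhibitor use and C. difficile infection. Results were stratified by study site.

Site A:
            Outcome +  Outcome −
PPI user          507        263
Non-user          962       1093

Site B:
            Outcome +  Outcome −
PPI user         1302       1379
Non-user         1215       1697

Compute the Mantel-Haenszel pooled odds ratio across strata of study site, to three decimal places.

OR_MH = Σ(aᵢdᵢ/nᵢ) / Σ(bᵢcᵢ/nᵢ), where nᵢ is the stratum total.
Stratum 1 (Site A): n = 2825; a·d/n = 507·1093/2825 = 196.1596; b·c/n = 263·962/2825 = 89.5596
Stratum 2 (Site B): n = 5593; a·d/n = 1302·1697/5593 = 395.0463; b·c/n = 1379·1215/5593 = 299.5682
OR_MH = (196.1596 + 395.0463) / (89.5596 + 299.5682) = 591.2060 / 389.1279 = 1.51931

1.519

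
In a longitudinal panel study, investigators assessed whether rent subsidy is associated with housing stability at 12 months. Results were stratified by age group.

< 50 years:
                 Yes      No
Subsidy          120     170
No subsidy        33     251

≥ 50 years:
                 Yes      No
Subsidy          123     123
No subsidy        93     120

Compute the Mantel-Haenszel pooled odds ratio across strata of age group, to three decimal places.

2.439

OR_MH = Σ(aᵢdᵢ/nᵢ) / Σ(bᵢcᵢ/nᵢ), where nᵢ is the stratum total.
Stratum 1 (< 50 years): n = 574; a·d/n = 120·251/574 = 52.4739; b·c/n = 170·33/574 = 9.7735
Stratum 2 (≥ 50 years): n = 459; a·d/n = 123·120/459 = 32.1569; b·c/n = 123·93/459 = 24.9216
OR_MH = (52.4739 + 32.1569) / (9.7735 + 24.9216) = 84.6307 / 34.6951 = 2.43927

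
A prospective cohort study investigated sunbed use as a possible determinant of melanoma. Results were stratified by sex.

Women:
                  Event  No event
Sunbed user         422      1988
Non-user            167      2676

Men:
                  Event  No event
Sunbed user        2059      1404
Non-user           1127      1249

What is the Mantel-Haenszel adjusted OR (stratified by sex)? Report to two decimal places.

OR_MH = Σ(aᵢdᵢ/nᵢ) / Σ(bᵢcᵢ/nᵢ), where nᵢ is the stratum total.
Stratum 1 (Women): n = 5253; a·d/n = 422·2676/5253 = 214.9766; b·c/n = 1988·167/5253 = 63.2012
Stratum 2 (Men): n = 5839; a·d/n = 2059·1249/5839 = 440.4335; b·c/n = 1404·1127/5839 = 270.9896
OR_MH = (214.9766 + 440.4335) / (63.2012 + 270.9896) = 655.4100 / 334.1908 = 1.96119

1.96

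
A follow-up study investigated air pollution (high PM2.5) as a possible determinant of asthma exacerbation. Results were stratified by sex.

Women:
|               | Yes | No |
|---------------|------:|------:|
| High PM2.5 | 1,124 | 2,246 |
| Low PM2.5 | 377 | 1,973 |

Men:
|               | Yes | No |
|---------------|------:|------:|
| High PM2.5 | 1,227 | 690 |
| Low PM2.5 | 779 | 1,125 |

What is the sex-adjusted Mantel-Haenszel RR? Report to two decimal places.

RR_MH = Σ(aᵢ·n₀ᵢ/nᵢ) / Σ(cᵢ·n₁ᵢ/nᵢ), with n₁ᵢ = aᵢ+bᵢ (exposed), n₀ᵢ = cᵢ+dᵢ (unexposed), nᵢ = n₁ᵢ+n₀ᵢ.
Stratum 1 (Women): n₁ = 3370, n₀ = 2350, n = 5720; a·n₀/n = 1124·2350/5720 = 461.7832; c·n₁/n = 377·3370/5720 = 222.1136
Stratum 2 (Men): n₁ = 1917, n₀ = 1904, n = 3821; a·n₀/n = 1227·1904/3821 = 611.4127; c·n₁/n = 779·1917/3821 = 390.8252
RR_MH = (461.7832 + 611.4127) / (222.1136 + 390.8252) = 1073.1959 / 612.9388 = 1.75090

1.75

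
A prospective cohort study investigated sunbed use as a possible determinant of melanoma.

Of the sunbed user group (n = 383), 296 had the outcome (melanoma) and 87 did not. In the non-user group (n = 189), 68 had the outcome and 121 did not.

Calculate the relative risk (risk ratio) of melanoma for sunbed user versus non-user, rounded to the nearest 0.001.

2.148

From the description: a = 296, b = 87, c = 68, d = 121.
Risk in exposed = 296/383 = 0.77285; risk in unexposed = 68/189 = 0.35979.
RR = 0.77285 / 0.35979 = 2.14806
The risk among the exposed is 2.15 times that among the unexposed.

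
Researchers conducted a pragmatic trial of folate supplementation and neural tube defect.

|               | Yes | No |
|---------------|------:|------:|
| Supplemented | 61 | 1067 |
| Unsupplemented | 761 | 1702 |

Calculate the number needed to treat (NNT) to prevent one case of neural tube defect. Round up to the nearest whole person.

Risk in treated group = 61/1128 = 0.05408; risk in control = 761/2463 = 0.30897.
Absolute risk reduction = 0.30897 − 0.05408 = 0.25489
NNT = 1 / ARR = 1 / 0.25489 = 3.923 → round up → 4

4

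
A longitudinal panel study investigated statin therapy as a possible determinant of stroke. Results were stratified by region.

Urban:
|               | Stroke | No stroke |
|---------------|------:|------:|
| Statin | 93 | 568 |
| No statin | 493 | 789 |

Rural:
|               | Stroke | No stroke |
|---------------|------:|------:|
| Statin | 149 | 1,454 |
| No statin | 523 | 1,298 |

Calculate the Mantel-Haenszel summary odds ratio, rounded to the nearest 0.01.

0.26

OR_MH = Σ(aᵢdᵢ/nᵢ) / Σ(bᵢcᵢ/nᵢ), where nᵢ is the stratum total.
Stratum 1 (Urban): n = 1943; a·d/n = 93·789/1943 = 37.7648; b·c/n = 568·493/1943 = 144.1194
Stratum 2 (Rural): n = 3424; a·d/n = 149·1298/3424 = 56.4842; b·c/n = 1454·523/3424 = 222.0917
OR_MH = (37.7648 + 56.4842) / (144.1194 + 222.0917) = 94.2490 / 366.2111 = 0.25736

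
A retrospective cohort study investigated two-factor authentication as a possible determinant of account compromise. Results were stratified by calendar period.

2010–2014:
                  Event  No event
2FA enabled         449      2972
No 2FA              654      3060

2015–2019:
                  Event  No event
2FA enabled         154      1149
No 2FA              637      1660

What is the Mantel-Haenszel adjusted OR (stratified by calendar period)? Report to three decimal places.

0.554

OR_MH = Σ(aᵢdᵢ/nᵢ) / Σ(bᵢcᵢ/nᵢ), where nᵢ is the stratum total.
Stratum 1 (2010–2014): n = 7135; a·d/n = 449·3060/7135 = 192.5634; b·c/n = 2972·654/7135 = 272.4160
Stratum 2 (2015–2019): n = 3600; a·d/n = 154·1660/3600 = 71.0111; b·c/n = 1149·637/3600 = 203.3092
OR_MH = (192.5634 + 71.0111) / (272.4160 + 203.3092) = 263.5745 / 475.7251 = 0.55405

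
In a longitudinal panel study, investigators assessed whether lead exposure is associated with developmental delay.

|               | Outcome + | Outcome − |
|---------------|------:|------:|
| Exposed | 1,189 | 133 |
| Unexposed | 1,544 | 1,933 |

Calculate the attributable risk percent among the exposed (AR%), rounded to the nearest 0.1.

Cells: a = 1189, b = 133, c = 1544, d = 1933.
Risk in exposed = 1189/1322 = 0.89939; risk in unexposed = 1544/3477 = 0.44406.
RR = 0.89939/0.44406 = 2.02539
AR% = (RR − 1)/RR × 100 = (2.02539 − 1)/2.02539 × 100 = 50.6267%

50.6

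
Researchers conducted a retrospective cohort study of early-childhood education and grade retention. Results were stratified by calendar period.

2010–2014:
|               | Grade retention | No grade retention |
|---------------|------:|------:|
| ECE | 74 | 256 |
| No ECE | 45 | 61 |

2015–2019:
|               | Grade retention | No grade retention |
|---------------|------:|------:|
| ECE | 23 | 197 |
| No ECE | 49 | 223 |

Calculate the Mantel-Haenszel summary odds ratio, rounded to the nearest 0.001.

OR_MH = Σ(aᵢdᵢ/nᵢ) / Σ(bᵢcᵢ/nᵢ), where nᵢ is the stratum total.
Stratum 1 (2010–2014): n = 436; a·d/n = 74·61/436 = 10.3532; b·c/n = 256·45/436 = 26.4220
Stratum 2 (2015–2019): n = 492; a·d/n = 23·223/492 = 10.4248; b·c/n = 197·49/492 = 19.6199
OR_MH = (10.3532 + 10.4248) / (26.4220 + 19.6199) = 20.7780 / 46.0419 = 0.45128

0.451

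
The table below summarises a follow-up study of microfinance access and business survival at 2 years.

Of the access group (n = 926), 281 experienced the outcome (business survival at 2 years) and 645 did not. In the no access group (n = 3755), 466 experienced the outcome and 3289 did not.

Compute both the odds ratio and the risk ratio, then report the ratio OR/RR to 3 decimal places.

From the description: a = 281, b = 645, c = 466, d = 3289.
OR = (281·3289)/(645·466) = 924209/300570 = 3.07485
Risk in exposed = 281/926 = 0.30346; risk in unexposed = 466/3755 = 0.12410; RR = 2.44523
OR/RR = 3.07485 / 2.44523 = 1.25749
The outcome is not rare, so the OR lies further from 1 than the RR.

1.257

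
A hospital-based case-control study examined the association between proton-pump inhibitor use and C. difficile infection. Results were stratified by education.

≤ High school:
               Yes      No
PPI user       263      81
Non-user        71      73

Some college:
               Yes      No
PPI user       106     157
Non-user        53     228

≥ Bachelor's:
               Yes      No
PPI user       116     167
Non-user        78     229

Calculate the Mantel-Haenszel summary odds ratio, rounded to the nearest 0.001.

2.620

OR_MH = Σ(aᵢdᵢ/nᵢ) / Σ(bᵢcᵢ/nᵢ), where nᵢ is the stratum total.
Stratum 1 (≤ High school): n = 488; a·d/n = 263·73/488 = 39.3422; b·c/n = 81·71/488 = 11.7848
Stratum 2 (Some college): n = 544; a·d/n = 106·228/544 = 44.4265; b·c/n = 157·53/544 = 15.2960
Stratum 3 (≥ Bachelor's): n = 590; a·d/n = 116·229/590 = 45.0237; b·c/n = 167·78/590 = 22.0780
OR_MH = (39.3422 + 44.4265 + 45.0237) / (11.7848 + 15.2960 + 22.0780) = 128.7924 / 49.1588 = 2.61993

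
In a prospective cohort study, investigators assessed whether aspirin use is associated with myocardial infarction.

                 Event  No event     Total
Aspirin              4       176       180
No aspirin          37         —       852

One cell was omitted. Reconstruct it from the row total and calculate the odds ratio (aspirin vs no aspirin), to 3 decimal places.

0.501

The missing cell is in the unexposed row: 852 − 37 = 815.
So a = 4, b = 176, c = 37, d = 815.
OR = (a·d)/(b·c) = (4 × 815) / (176 × 37) = 3260 / 6512 = 0.50061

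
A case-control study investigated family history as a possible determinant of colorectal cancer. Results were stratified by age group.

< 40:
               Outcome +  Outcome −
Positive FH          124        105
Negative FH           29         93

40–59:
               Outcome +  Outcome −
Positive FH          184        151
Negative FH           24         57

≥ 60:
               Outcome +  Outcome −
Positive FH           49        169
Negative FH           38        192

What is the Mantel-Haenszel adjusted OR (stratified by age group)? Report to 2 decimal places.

OR_MH = Σ(aᵢdᵢ/nᵢ) / Σ(bᵢcᵢ/nᵢ), where nᵢ is the stratum total.
Stratum 1 (< 40): n = 351; a·d/n = 124·93/351 = 32.8547; b·c/n = 105·29/351 = 8.6752
Stratum 2 (40–59): n = 416; a·d/n = 184·57/416 = 25.2115; b·c/n = 151·24/416 = 8.7115
Stratum 3 (≥ 60): n = 448; a·d/n = 49·192/448 = 21.0000; b·c/n = 169·38/448 = 14.3348
OR_MH = (32.8547 + 25.2115 + 21.0000) / (8.6752 + 8.7115 + 14.3348) = 79.0662 / 31.7216 = 2.49251

2.49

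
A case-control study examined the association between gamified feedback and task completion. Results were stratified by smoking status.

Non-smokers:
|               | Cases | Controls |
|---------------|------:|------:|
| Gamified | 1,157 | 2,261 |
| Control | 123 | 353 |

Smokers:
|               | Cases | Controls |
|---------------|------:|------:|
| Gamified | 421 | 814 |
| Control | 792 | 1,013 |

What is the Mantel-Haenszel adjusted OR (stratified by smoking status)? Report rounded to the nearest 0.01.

OR_MH = Σ(aᵢdᵢ/nᵢ) / Σ(bᵢcᵢ/nᵢ), where nᵢ is the stratum total.
Stratum 1 (Non-smokers): n = 3894; a·d/n = 1157·353/3894 = 104.8847; b·c/n = 2261·123/3894 = 71.4183
Stratum 2 (Smokers): n = 3040; a·d/n = 421·1013/3040 = 140.2872; b·c/n = 814·792/3040 = 212.0684
OR_MH = (104.8847 + 140.2872) / (71.4183 + 212.0684) = 245.1719 / 283.4868 = 0.86484

0.86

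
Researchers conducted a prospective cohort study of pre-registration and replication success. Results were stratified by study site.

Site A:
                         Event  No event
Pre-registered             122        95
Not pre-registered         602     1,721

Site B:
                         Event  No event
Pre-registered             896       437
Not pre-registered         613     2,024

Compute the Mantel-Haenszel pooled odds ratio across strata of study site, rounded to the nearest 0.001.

5.995

OR_MH = Σ(aᵢdᵢ/nᵢ) / Σ(bᵢcᵢ/nᵢ), where nᵢ is the stratum total.
Stratum 1 (Site A): n = 2540; a·d/n = 122·1721/2540 = 82.6622; b·c/n = 95·602/2540 = 22.5157
Stratum 2 (Site B): n = 3970; a·d/n = 896·2024/3970 = 456.8020; b·c/n = 437·613/3970 = 67.4763
OR_MH = (82.6622 + 456.8020) / (22.5157 + 67.4763) = 539.4642 / 89.9921 = 5.99458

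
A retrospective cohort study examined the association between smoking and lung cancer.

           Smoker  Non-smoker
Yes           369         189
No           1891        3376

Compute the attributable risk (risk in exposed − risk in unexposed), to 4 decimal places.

0.1103

Reading the table with exposure as columns: a = 369 (Smoker, case), b = 1891 (Smoker, non-case), c = 189 (Non-smoker, case), d = 3376.
Risk in exposed = 369/2260 = 0.163274; risk in unexposed = 189/3565 = 0.053015.
Risk difference = 0.163274 − 0.053015 = 0.110259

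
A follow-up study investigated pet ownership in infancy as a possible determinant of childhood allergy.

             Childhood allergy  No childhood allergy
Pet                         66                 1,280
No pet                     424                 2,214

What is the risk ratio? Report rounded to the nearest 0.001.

0.305

Cells: a = 66, b = 1280, c = 424, d = 2214.
Risk in exposed = 66/1346 = 0.04903; risk in unexposed = 424/2638 = 0.16073.
RR = 0.04903 / 0.16073 = 0.30508
The risk is 69% lower among the exposed than among the unexposed.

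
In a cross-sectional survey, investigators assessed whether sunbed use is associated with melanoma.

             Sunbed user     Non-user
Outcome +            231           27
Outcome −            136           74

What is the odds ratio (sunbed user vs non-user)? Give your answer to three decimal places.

Reading the table with exposure as columns: a = 231 (Sunbed user, case), b = 136 (Sunbed user, non-case), c = 27 (Non-user, case), d = 74.
OR = (a·d)/(b·c) = (231 × 74) / (136 × 27) = 17094 / 3672 = 4.65523
The odds of melanoma are about 4.66 times as high in the sunbed user group.

4.655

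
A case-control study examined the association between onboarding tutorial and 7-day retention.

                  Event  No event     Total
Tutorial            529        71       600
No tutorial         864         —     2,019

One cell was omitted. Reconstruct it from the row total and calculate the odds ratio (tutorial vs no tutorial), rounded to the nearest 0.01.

The missing cell is in the unexposed row: 2019 − 864 = 1155.
So a = 529, b = 71, c = 864, d = 1155.
OR = (a·d)/(b·c) = (529 × 1155) / (71 × 864) = 610995 / 61344 = 9.96014

9.96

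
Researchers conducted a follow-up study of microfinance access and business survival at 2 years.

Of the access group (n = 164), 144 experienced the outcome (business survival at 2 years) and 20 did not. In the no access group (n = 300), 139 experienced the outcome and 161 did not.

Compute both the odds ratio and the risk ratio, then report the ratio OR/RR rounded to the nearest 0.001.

From the description: a = 144, b = 20, c = 139, d = 161.
OR = (144·161)/(20·139) = 23184/2780 = 8.33957
Risk in exposed = 144/164 = 0.87805; risk in unexposed = 139/300 = 0.46333; RR = 1.89507
OR/RR = 8.33957 / 1.89507 = 4.40067
The outcome is not rare, so the OR lies further from 1 than the RR.

4.401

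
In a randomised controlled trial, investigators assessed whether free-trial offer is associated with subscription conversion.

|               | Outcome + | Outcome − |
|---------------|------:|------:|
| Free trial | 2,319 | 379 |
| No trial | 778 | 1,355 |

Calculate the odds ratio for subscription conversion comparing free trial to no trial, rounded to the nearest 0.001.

Cells: a = 2319, b = 379, c = 778, d = 1355.
OR = (a·d)/(b·c) = (2319 × 1355) / (379 × 778) = 3142245 / 294862 = 10.65666
The odds of subscription conversion are about 10.66 times as high in the free trial group.

10.657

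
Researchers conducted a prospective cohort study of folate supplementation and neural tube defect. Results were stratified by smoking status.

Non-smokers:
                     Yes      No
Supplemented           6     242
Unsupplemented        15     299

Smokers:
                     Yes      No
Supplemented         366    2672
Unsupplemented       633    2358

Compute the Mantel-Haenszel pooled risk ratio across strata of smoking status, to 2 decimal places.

RR_MH = Σ(aᵢ·n₀ᵢ/nᵢ) / Σ(cᵢ·n₁ᵢ/nᵢ), with n₁ᵢ = aᵢ+bᵢ (exposed), n₀ᵢ = cᵢ+dᵢ (unexposed), nᵢ = n₁ᵢ+n₀ᵢ.
Stratum 1 (Non-smokers): n₁ = 248, n₀ = 314, n = 562; a·n₀/n = 6·314/562 = 3.3523; c·n₁/n = 15·248/562 = 6.6192
Stratum 2 (Smokers): n₁ = 3038, n₀ = 2991, n = 6029; a·n₀/n = 366·2991/6029 = 181.5734; c·n₁/n = 633·3038/6029 = 318.9673
RR_MH = (3.3523 + 181.5734) / (6.6192 + 318.9673) = 184.9257 / 325.5865 = 0.56798

0.57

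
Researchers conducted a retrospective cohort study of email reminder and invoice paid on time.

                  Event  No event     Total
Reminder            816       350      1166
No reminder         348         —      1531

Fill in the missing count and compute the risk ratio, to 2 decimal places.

3.08

The missing cell is in the unexposed row: 1531 − 348 = 1183.
So a = 816, b = 350, c = 348, d = 1183.
RR = [a/(a+b)] / [c/(c+d)] = (816/1166) / (348/1531) = 0.69983/0.22730 = 3.07884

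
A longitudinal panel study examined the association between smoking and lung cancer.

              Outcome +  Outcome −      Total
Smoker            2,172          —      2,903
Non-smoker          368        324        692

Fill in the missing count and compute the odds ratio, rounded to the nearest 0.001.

2.616

The missing cell is in the exposed row: 2903 − 2172 = 731.
So a = 2172, b = 731, c = 368, d = 324.
OR = (a·d)/(b·c) = (2172 × 324) / (731 × 368) = 703728 / 269008 = 2.61601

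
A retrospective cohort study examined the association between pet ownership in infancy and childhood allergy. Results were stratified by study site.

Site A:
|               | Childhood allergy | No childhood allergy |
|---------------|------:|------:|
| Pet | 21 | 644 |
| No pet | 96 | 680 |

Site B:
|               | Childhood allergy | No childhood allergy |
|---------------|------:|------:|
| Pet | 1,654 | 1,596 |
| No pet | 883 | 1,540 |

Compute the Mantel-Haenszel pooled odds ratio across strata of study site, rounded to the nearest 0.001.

OR_MH = Σ(aᵢdᵢ/nᵢ) / Σ(bᵢcᵢ/nᵢ), where nᵢ is the stratum total.
Stratum 1 (Site A): n = 1441; a·d/n = 21·680/1441 = 9.9098; b·c/n = 644·96/1441 = 42.9035
Stratum 2 (Site B): n = 5673; a·d/n = 1654·1540/5673 = 448.9970; b·c/n = 1596·883/5673 = 248.4167
OR_MH = (9.9098 + 448.9970) / (42.9035 + 248.4167) = 458.9068 / 291.3202 = 1.57527

1.575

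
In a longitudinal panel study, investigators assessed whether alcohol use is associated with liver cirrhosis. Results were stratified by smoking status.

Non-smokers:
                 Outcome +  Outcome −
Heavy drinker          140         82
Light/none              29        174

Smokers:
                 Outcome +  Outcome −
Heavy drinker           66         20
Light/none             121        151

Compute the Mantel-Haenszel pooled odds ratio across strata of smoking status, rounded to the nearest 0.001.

6.892

OR_MH = Σ(aᵢdᵢ/nᵢ) / Σ(bᵢcᵢ/nᵢ), where nᵢ is the stratum total.
Stratum 1 (Non-smokers): n = 425; a·d/n = 140·174/425 = 57.3176; b·c/n = 82·29/425 = 5.5953
Stratum 2 (Smokers): n = 358; a·d/n = 66·151/358 = 27.8380; b·c/n = 20·121/358 = 6.7598
OR_MH = (57.3176 + 27.8380) / (5.5953 + 6.7598) = 85.1556 / 12.3551 = 6.89236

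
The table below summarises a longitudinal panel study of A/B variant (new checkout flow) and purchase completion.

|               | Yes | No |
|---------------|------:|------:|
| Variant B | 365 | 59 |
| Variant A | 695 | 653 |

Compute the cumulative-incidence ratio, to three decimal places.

1.670

Cells: a = 365, b = 59, c = 695, d = 653.
Risk in exposed = 365/424 = 0.86085; risk in unexposed = 695/1348 = 0.51558.
RR = 0.86085 / 0.51558 = 1.66968
The risk among the exposed is 1.67 times that among the unexposed.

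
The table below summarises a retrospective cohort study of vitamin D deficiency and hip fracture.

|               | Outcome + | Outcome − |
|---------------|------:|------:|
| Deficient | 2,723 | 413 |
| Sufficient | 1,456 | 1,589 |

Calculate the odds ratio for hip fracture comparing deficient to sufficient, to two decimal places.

7.20

Cells: a = 2723, b = 413, c = 1456, d = 1589.
OR = (a·d)/(b·c) = (2723 × 1589) / (413 × 1456) = 4326847 / 601328 = 7.19549
The odds of hip fracture are about 7.20 times as high in the deficient group.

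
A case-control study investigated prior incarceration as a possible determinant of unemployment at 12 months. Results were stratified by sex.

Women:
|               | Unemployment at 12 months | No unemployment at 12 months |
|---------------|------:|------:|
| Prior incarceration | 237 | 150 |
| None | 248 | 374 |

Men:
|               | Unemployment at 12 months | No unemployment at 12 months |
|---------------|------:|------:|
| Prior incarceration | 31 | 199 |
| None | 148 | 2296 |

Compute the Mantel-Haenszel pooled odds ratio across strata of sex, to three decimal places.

OR_MH = Σ(aᵢdᵢ/nᵢ) / Σ(bᵢcᵢ/nᵢ), where nᵢ is the stratum total.
Stratum 1 (Women): n = 1009; a·d/n = 237·374/1009 = 87.8474; b·c/n = 150·248/1009 = 36.8682
Stratum 2 (Men): n = 2674; a·d/n = 31·2296/2674 = 26.6178; b·c/n = 199·148/2674 = 11.0142
OR_MH = (87.8474 + 26.6178) / (36.8682 + 11.0142) = 114.4652 / 47.8824 = 2.39055

2.391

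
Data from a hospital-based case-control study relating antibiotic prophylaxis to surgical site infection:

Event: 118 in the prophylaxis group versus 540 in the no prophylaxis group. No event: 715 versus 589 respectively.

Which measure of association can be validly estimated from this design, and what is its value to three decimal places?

0.180

From the description: a = 118, b = 715, c = 540, d = 589.
This is a hospital-based case-control study: participants were sampled on outcome status, so risks in the source population cannot be estimated directly — relative risk is not valid here. The odds ratio is the appropriate measure.
OR = (a·d)/(b·c) = (118 × 589) / (715 × 540) = 69502 / 386100 = 0.18001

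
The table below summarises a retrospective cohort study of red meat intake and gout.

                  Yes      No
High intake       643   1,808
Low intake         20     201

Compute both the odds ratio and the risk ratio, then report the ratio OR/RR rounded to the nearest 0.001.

1.233

Cells: a = 643, b = 1808, c = 20, d = 201.
OR = (643·201)/(1808·20) = 129243/36160 = 3.57420
Risk in exposed = 643/2451 = 0.26234; risk in unexposed = 20/221 = 0.09050; RR = 2.89888
OR/RR = 3.57420 / 2.89888 = 1.23296
The outcome is not rare, so the OR lies further from 1 than the RR.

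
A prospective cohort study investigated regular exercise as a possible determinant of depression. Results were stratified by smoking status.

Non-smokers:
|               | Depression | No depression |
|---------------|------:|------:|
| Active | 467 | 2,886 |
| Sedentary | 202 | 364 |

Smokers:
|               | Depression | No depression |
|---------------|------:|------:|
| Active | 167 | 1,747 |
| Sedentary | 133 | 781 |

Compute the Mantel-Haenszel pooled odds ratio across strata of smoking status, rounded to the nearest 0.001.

0.388

OR_MH = Σ(aᵢdᵢ/nᵢ) / Σ(bᵢcᵢ/nᵢ), where nᵢ is the stratum total.
Stratum 1 (Non-smokers): n = 3919; a·d/n = 467·364/3919 = 43.3754; b·c/n = 2886·202/3919 = 148.7553
Stratum 2 (Smokers): n = 2828; a·d/n = 167·781/2828 = 46.1199; b·c/n = 1747·133/2828 = 82.1609
OR_MH = (43.3754 + 46.1199) / (148.7553 + 82.1609) = 89.4952 / 230.9162 = 0.38757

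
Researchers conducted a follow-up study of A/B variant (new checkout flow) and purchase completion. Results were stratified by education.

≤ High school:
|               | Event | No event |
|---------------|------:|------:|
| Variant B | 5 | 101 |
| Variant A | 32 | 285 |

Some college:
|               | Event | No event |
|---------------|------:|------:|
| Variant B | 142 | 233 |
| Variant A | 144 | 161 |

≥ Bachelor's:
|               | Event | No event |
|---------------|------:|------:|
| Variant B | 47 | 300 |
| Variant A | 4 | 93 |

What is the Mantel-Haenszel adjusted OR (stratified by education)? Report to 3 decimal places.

0.785

OR_MH = Σ(aᵢdᵢ/nᵢ) / Σ(bᵢcᵢ/nᵢ), where nᵢ is the stratum total.
Stratum 1 (≤ High school): n = 423; a·d/n = 5·285/423 = 3.3688; b·c/n = 101·32/423 = 7.6407
Stratum 2 (Some college): n = 680; a·d/n = 142·161/680 = 33.6206; b·c/n = 233·144/680 = 49.3412
Stratum 3 (≥ Bachelor's): n = 444; a·d/n = 47·93/444 = 9.8446; b·c/n = 300·4/444 = 2.7027
OR_MH = (3.3688 + 33.6206 + 9.8446) / (7.6407 + 49.3412 + 2.7027) = 46.8340 / 59.6845 = 0.78469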